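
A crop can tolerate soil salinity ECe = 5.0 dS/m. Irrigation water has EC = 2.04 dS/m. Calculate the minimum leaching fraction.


LR = ECiw / (5*ECe - ECiw)
LR = 2.04 / (5*5.0 - 2.04)
LR = 2.04 / 22.9600

0.0889


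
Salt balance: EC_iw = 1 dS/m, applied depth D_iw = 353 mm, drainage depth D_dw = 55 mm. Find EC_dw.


EC_dw = EC_iw * D_iw / D_dw
EC_dw = 1 * 353 / 55
EC_dw = 353 / 55

6.4182 dS/m


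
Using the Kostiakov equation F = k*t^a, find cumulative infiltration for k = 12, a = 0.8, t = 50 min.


F = k * t^a = 12 * 50^0.8
F = 12 * 22.865253

274.3830 mm


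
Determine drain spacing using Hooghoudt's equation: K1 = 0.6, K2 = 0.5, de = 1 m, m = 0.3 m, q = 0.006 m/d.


S^2 = 8*K2*de*m/q + 4*K1*m^2/q
S^2 = 8*0.5*1*0.3/0.006 + 4*0.6*0.3^2/0.006
S = sqrt(236.0000)

15.3623 m


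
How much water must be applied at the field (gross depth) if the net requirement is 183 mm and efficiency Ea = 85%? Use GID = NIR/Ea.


Ea = 85% = 0.85
GID = NIR / Ea = 183 / 0.85 = 215.2941 mm

215.2941 mm


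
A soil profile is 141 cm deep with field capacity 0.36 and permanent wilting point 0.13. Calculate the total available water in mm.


AWC = (FC - PWP) * d * 10
AWC = (0.36 - 0.13) * 141 * 10
AWC = 0.2300 * 141 * 10

324.3000 mm


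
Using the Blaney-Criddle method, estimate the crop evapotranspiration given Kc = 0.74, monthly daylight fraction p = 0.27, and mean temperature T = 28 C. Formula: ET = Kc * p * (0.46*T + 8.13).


ET = Kc * p * (0.46*T + 8.13)
ET = 0.74 * 0.27 * (0.46*28 + 8.13)
ET = 0.74 * 0.27 * 21.0100

4.1978 mm/day


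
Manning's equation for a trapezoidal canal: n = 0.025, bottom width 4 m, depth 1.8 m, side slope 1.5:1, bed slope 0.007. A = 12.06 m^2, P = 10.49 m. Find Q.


R = A/P = 12.06/10.49 = 1.149666
Q = (1/0.025) * 12.06 * 1.149666^(2/3) * 0.007^0.5

44.2932 m^3/s


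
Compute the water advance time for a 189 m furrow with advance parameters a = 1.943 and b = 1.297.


t = (L/a)^(1/b)
t = (189/1.943)^(1/1.297)
t = 97.272259^(1/1.297)

34.1004 min


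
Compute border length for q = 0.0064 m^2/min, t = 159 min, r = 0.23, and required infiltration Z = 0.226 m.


L = q*t/((1+r)*Z)
L = 0.0064*159/((1+0.23)*0.226)
L = 1.0176/0.27798

3.6607 m


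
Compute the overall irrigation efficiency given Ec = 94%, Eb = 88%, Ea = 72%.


Ec = 0.94, Eb = 0.88, Ea = 0.72
E = 0.94 * 0.88 * 0.72 * 100 = 59.5584%

59.5584 %


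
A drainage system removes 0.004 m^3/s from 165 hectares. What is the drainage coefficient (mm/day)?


DC = Q * 86400 / (A * 10000) * 1000
DC = 0.004 * 86400 / (165 * 10000) * 1000
DC = 345600.0000 / 1650000

0.2095 mm/day


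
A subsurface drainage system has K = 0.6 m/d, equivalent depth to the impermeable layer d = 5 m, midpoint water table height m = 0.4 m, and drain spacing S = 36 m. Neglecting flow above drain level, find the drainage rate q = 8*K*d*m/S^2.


q = 8*K*d*m/S^2
q = 8*0.6*5*0.4/36^2
q = 9.6000 / 1296

0.0074 m/d


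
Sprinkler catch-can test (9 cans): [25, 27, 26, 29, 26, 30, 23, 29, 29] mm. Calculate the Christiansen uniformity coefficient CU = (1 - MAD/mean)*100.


mean = 27.111111 mm
MAD = 1.901235 mm
CU = (1 - 1.901235/27.111111)*100

92.9872 %


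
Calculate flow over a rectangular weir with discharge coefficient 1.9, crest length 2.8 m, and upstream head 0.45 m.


Q = C * L * H^(3/2) = 1.9 * 2.8 * 0.45^1.5 = 1.9 * 2.8 * 0.301869

1.6059 m^3/s


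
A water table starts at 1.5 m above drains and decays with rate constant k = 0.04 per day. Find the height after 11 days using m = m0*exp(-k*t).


m = m0 * exp(-k*t)
m = 1.5 * exp(-0.04 * 11)
m = 1.5 * exp(-0.4400)

0.9661 m


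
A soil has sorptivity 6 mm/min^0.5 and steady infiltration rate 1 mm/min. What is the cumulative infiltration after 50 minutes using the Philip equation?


F = S*sqrt(t) + A*t
F = 6*sqrt(50) + 1*50
F = 6*7.071068 + 50

92.4264 mm


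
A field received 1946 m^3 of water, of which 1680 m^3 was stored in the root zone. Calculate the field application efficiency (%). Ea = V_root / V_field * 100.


Ea = V_root / V_field * 100 = 1680 / 1946 * 100 = 86.3309%

86.3309 %


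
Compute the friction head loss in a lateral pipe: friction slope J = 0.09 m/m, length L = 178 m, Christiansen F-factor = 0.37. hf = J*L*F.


hf = J * L * F = 0.09 * 178 * 0.37 = 5.9274 m

5.9274 m


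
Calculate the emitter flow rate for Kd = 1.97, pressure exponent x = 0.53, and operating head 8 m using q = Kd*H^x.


q = Kd * H^x = 1.97 * 8^0.53 = 1.97 * 3.010493

5.9307 L/h


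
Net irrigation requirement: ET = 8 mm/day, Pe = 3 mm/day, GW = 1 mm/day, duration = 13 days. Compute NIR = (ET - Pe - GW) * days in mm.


Daily deficit = ET - Pe - GW = 8 - 3 - 1 = 4 mm/day
NIR = 4 * 13 = 52 mm

52.0000 mm


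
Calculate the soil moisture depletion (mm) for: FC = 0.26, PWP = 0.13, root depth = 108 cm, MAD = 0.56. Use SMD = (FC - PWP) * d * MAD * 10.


SMD = (FC - PWP) * d * MAD * 10
SMD = (0.26 - 0.13) * 108 * 0.56 * 10
SMD = 0.1300 * 108 * 0.56 * 10

78.6240 mm


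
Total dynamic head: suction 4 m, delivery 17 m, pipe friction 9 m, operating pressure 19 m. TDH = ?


TDH = Hs + Hd + hf + Hp = 4 + 17 + 9 + 19 = 49

49 m


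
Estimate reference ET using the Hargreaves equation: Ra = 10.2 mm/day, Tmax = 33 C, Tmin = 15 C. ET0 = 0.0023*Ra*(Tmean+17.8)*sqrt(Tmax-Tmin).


Tmean = (Tmax + Tmin)/2 = (33 + 15)/2 = 24.0
ET0 = 0.0023 * 10.2 * (24.0 + 17.8) * sqrt(33 - 15)
ET0 = 0.0023 * 10.2 * 41.8 * 4.242641

4.1605 mm/day


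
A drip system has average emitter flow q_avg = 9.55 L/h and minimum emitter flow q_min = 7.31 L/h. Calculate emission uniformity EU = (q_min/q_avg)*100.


EU = (q_min/q_avg)*100 = (7.31/9.55)*100 = 76.5445%

76.5445 %


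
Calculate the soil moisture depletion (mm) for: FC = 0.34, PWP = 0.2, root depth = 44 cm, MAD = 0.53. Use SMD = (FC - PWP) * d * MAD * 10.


SMD = (FC - PWP) * d * MAD * 10
SMD = (0.34 - 0.2) * 44 * 0.53 * 10
SMD = 0.1400 * 44 * 0.53 * 10

32.6480 mm


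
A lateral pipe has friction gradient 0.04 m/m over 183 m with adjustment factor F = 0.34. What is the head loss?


hf = J * L * F = 0.04 * 183 * 0.34 = 2.4888 m

2.4888 m


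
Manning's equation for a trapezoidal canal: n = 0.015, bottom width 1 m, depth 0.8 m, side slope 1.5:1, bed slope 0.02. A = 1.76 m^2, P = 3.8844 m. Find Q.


R = A/P = 1.76/3.8844 = 0.453094
Q = (1/0.015) * 1.76 * 0.453094^(2/3) * 0.02^0.5

9.7888 m^3/s


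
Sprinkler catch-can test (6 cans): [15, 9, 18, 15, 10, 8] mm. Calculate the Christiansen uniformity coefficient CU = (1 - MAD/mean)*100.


mean = 12.500000 mm
MAD = 3.500000 mm
CU = (1 - 3.500000/12.500000)*100

72.0000 %


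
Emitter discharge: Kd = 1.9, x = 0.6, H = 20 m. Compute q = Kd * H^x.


q = Kd * H^x = 1.9 * 20^0.6 = 1.9 * 6.034176

11.4649 L/h


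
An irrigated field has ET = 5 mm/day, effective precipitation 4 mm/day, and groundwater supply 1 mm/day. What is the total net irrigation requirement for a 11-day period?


Daily deficit = ET - Pe - GW = 5 - 4 - 1 = 0 mm/day
NIR = 0 * 11 = 0 mm

0 mm


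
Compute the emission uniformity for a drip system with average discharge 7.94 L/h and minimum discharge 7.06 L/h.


EU = (q_min/q_avg)*100 = (7.06/7.94)*100 = 88.9169%

88.9169 %


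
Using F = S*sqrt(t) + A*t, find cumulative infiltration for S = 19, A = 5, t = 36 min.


F = S*sqrt(t) + A*t
F = 19*sqrt(36) + 5*36
F = 19*6.000000 + 180

294.0000 mm


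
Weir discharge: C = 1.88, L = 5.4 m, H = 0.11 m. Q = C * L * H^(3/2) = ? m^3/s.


Q = C * L * H^(3/2) = 1.88 * 5.4 * 0.11^1.5 = 1.88 * 5.4 * 0.036483

0.3704 m^3/s


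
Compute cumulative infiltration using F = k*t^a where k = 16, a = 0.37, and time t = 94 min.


F = k * t^a = 16 * 94^0.37
F = 16 * 5.371027

85.9364 mm


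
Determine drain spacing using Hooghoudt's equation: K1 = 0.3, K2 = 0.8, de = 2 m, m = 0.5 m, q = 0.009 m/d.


S^2 = 8*K2*de*m/q + 4*K1*m^2/q
S^2 = 8*0.8*2*0.5/0.009 + 4*0.3*0.5^2/0.009
S = sqrt(744.4444)

27.2845 m


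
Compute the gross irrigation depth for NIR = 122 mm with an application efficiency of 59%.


Ea = 59% = 0.59
GID = NIR / Ea = 122 / 0.59 = 206.7797 mm

206.7797 mm


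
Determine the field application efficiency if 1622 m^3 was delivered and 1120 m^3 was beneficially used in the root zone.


Ea = V_root / V_field * 100 = 1120 / 1622 * 100 = 69.0506%

69.0506 %


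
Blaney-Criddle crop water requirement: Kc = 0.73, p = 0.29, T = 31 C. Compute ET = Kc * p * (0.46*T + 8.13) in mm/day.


ET = Kc * p * (0.46*T + 8.13)
ET = 0.73 * 0.29 * (0.46*31 + 8.13)
ET = 0.73 * 0.29 * 22.3900

4.7400 mm/day


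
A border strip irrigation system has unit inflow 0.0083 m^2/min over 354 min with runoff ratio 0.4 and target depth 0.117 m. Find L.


L = q*t/((1+r)*Z)
L = 0.0083*354/((1+0.4)*0.117)
L = 2.9382/0.1638

17.9377 m


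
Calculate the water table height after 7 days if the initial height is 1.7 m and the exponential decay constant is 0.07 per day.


m = m0 * exp(-k*t)
m = 1.7 * exp(-0.07 * 7)
m = 1.7 * exp(-0.4900)

1.0415 m


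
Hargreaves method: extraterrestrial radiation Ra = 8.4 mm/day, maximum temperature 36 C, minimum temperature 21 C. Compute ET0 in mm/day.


Tmean = (Tmax + Tmin)/2 = (36 + 21)/2 = 28.5
ET0 = 0.0023 * 8.4 * (28.5 + 17.8) * sqrt(36 - 21)
ET0 = 0.0023 * 8.4 * 46.3 * 3.872983

3.4644 mm/day


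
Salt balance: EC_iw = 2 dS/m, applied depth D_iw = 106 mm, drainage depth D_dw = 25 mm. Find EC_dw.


EC_dw = EC_iw * D_iw / D_dw
EC_dw = 2 * 106 / 25
EC_dw = 212 / 25

8.4800 dS/m


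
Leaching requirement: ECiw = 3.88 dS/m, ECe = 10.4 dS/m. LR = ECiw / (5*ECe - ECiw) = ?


LR = ECiw / (5*ECe - ECiw)
LR = 3.88 / (5*10.4 - 3.88)
LR = 3.88 / 48.1200

0.0806


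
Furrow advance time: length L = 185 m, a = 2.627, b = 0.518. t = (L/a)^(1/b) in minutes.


t = (L/a)^(1/b)
t = (185/2.627)^(1/0.518)
t = 70.422535^(1/0.518)

3689.8687 min


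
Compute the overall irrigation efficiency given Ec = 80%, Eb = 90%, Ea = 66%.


Ec = 0.8, Eb = 0.9, Ea = 0.66
E = 0.8 * 0.9 * 0.66 * 100 = 47.5200%

47.5200 %


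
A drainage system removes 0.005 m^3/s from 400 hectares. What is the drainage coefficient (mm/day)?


DC = Q * 86400 / (A * 10000) * 1000
DC = 0.005 * 86400 / (400 * 10000) * 1000
DC = 432000.0000 / 4000000

0.1080 mm/day


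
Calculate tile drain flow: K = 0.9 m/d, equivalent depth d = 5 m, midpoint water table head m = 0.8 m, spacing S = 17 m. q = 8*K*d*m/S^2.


q = 8*K*d*m/S^2
q = 8*0.9*5*0.8/17^2
q = 28.8000 / 289

0.0997 m/d


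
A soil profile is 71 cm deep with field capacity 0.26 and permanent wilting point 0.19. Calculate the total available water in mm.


AWC = (FC - PWP) * d * 10
AWC = (0.26 - 0.19) * 71 * 10
AWC = 0.0700 * 71 * 10

49.7000 mm


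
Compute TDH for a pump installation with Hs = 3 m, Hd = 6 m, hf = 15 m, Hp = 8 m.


TDH = Hs + Hd + hf + Hp = 3 + 6 + 15 + 8 = 32

32 m


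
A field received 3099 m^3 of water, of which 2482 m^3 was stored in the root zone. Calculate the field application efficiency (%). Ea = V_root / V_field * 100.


Ea = V_root / V_field * 100 = 2482 / 3099 * 100 = 80.0904%

80.0904 %


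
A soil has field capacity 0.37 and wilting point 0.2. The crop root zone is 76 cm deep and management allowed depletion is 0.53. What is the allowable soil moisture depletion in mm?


SMD = (FC - PWP) * d * MAD * 10
SMD = (0.37 - 0.2) * 76 * 0.53 * 10
SMD = 0.1700 * 76 * 0.53 * 10

68.4760 mm


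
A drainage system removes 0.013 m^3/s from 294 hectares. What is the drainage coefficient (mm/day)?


DC = Q * 86400 / (A * 10000) * 1000
DC = 0.013 * 86400 / (294 * 10000) * 1000
DC = 1123200.0000 / 2940000

0.3820 mm/day


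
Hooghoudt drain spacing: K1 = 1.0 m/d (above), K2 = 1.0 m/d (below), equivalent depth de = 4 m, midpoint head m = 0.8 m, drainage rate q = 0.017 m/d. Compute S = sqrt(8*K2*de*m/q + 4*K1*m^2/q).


S^2 = 8*K2*de*m/q + 4*K1*m^2/q
S^2 = 8*1.0*4*0.8/0.017 + 4*1.0*0.8^2/0.017
S = sqrt(1656.4706)

40.6998 m


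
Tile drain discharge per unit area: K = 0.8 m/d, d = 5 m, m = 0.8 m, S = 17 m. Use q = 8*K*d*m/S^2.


q = 8*K*d*m/S^2
q = 8*0.8*5*0.8/17^2
q = 25.6000 / 289

0.0886 m/d


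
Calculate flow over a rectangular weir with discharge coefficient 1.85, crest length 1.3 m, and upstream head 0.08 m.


Q = C * L * H^(3/2) = 1.85 * 1.3 * 0.08^1.5 = 1.85 * 1.3 * 0.022627

0.0544 m^3/s


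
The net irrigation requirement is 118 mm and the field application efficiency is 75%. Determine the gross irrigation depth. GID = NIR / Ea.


Ea = 75% = 0.75
GID = NIR / Ea = 118 / 0.75 = 157.3333 mm

157.3333 mm


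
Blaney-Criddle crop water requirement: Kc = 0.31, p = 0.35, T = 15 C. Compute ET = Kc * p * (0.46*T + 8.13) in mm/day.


ET = Kc * p * (0.46*T + 8.13)
ET = 0.31 * 0.35 * (0.46*15 + 8.13)
ET = 0.31 * 0.35 * 15.0300

1.6308 mm/day


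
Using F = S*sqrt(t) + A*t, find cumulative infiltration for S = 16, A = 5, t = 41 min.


F = S*sqrt(t) + A*t
F = 16*sqrt(41) + 5*41
F = 16*6.403124 + 205

307.4500 mm


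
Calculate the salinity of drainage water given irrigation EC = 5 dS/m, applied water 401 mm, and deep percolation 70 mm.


EC_dw = EC_iw * D_iw / D_dw
EC_dw = 5 * 401 / 70
EC_dw = 2005 / 70

28.6429 dS/m


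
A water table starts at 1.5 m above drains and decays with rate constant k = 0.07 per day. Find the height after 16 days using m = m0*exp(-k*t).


m = m0 * exp(-k*t)
m = 1.5 * exp(-0.07 * 16)
m = 1.5 * exp(-1.1200)

0.4894 m


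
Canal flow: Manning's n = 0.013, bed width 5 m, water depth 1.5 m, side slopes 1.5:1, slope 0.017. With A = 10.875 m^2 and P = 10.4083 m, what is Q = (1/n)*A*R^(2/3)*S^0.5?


R = A/P = 10.875/10.4083 = 1.044839
Q = (1/0.013) * 10.875 * 1.044839^(2/3) * 0.017^0.5

112.3078 m^3/s


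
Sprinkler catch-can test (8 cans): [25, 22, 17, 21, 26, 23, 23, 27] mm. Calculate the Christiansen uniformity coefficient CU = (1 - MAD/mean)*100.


mean = 23.000000 mm
MAD = 2.250000 mm
CU = (1 - 2.250000/23.000000)*100

90.2174 %


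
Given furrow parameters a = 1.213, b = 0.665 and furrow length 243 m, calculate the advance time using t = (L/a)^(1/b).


t = (L/a)^(1/b)
t = (243/1.213)^(1/0.665)
t = 200.329761^(1/0.665)

2892.4868 min


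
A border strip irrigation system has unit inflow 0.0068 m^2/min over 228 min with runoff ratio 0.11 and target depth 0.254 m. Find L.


L = q*t/((1+r)*Z)
L = 0.0068*228/((1+0.11)*0.254)
L = 1.5504/0.28194

5.4990 m


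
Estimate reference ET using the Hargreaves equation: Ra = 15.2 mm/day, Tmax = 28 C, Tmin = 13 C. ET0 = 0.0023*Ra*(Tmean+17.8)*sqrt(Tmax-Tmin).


Tmean = (Tmax + Tmin)/2 = (28 + 13)/2 = 20.5
ET0 = 0.0023 * 15.2 * (20.5 + 17.8) * sqrt(28 - 13)
ET0 = 0.0023 * 15.2 * 38.3 * 3.872983

5.1858 mm/day


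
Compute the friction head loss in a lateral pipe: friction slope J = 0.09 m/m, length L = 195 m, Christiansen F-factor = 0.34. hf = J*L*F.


hf = J * L * F = 0.09 * 195 * 0.34 = 5.9670 m

5.9670 m


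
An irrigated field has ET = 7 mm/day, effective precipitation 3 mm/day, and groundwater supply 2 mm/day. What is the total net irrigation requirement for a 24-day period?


Daily deficit = ET - Pe - GW = 7 - 3 - 2 = 2 mm/day
NIR = 2 * 24 = 48 mm

48.0000 mm


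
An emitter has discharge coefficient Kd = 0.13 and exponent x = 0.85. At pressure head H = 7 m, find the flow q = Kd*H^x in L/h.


q = Kd * H^x = 0.13 * 7^0.85 = 0.13 * 5.227973

0.6796 L/h


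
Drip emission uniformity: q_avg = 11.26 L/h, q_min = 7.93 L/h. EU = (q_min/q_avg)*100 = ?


EU = (q_min/q_avg)*100 = (7.93/11.26)*100 = 70.4263%

70.4263 %


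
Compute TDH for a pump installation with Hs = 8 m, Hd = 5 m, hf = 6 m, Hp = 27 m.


TDH = Hs + Hd + hf + Hp = 8 + 5 + 6 + 27 = 46

46 m


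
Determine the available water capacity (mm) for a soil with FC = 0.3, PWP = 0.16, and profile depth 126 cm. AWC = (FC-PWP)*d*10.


AWC = (FC - PWP) * d * 10
AWC = (0.3 - 0.16) * 126 * 10
AWC = 0.1400 * 126 * 10

176.4000 mm


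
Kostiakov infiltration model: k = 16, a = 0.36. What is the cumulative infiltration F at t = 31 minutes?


F = k * t^a = 16 * 31^0.36
F = 16 * 3.442629

55.0821 mm


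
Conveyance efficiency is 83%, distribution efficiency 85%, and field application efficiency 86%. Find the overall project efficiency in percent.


Ec = 0.83, Eb = 0.85, Ea = 0.86
E = 0.83 * 0.85 * 0.86 * 100 = 60.6730%

60.6730 %


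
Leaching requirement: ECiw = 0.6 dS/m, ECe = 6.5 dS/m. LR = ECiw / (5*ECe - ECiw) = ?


LR = ECiw / (5*ECe - ECiw)
LR = 0.6 / (5*6.5 - 0.6)
LR = 0.6 / 31.9000

0.0188


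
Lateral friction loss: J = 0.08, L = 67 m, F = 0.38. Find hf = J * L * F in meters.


hf = J * L * F = 0.08 * 67 * 0.38 = 2.0368 m

2.0368 m


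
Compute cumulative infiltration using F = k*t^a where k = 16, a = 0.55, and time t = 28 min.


F = k * t^a = 16 * 28^0.55
F = 16 * 6.250819

100.0131 mm


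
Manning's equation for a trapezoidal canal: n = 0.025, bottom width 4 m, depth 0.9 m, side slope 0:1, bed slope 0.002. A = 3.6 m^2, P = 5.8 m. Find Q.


R = A/P = 3.6/5.8 = 0.620690
Q = (1/0.025) * 3.6 * 0.620690^(2/3) * 0.002^0.5

4.6859 m^3/s


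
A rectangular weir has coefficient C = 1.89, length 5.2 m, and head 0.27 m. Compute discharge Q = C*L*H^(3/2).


Q = C * L * H^(3/2) = 1.89 * 5.2 * 0.27^1.5 = 1.89 * 5.2 * 0.140296

1.3788 m^3/s


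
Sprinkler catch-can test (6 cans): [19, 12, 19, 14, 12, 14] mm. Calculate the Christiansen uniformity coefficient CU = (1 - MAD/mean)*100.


mean = 15.000000 mm
MAD = 2.666667 mm
CU = (1 - 2.666667/15.000000)*100

82.2222 %


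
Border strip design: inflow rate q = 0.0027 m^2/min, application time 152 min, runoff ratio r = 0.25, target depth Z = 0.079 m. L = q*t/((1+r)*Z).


L = q*t/((1+r)*Z)
L = 0.0027*152/((1+0.25)*0.079)
L = 0.4104/0.09875

4.1559 m


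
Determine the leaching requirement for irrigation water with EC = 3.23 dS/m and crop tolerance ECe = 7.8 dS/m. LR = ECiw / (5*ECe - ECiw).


LR = ECiw / (5*ECe - ECiw)
LR = 3.23 / (5*7.8 - 3.23)
LR = 3.23 / 35.7700

0.0903


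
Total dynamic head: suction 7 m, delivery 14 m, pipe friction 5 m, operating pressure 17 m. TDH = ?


TDH = Hs + Hd + hf + Hp = 7 + 14 + 5 + 17 = 43

43 m


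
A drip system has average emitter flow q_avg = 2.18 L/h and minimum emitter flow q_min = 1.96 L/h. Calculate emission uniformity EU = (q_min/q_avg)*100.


EU = (q_min/q_avg)*100 = (1.96/2.18)*100 = 89.9083%

89.9083 %


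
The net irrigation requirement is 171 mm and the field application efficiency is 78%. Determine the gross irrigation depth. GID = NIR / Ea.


Ea = 78% = 0.78
GID = NIR / Ea = 171 / 0.78 = 219.2308 mm

219.2308 mm


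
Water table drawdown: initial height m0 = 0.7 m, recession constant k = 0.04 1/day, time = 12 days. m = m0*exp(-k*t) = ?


m = m0 * exp(-k*t)
m = 0.7 * exp(-0.04 * 12)
m = 0.7 * exp(-0.4800)

0.4331 m


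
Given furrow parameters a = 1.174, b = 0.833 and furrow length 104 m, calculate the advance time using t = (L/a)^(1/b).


t = (L/a)^(1/b)
t = (104/1.174)^(1/0.833)
t = 88.586031^(1/0.833)

217.6574 min


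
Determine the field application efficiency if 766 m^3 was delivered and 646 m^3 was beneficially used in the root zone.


Ea = V_root / V_field * 100 = 646 / 766 * 100 = 84.3342%

84.3342 %


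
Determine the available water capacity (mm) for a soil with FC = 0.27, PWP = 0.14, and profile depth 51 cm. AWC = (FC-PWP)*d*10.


AWC = (FC - PWP) * d * 10
AWC = (0.27 - 0.14) * 51 * 10
AWC = 0.1300 * 51 * 10

66.3000 mm


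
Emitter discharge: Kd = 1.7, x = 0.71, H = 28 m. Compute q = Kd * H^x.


q = Kd * H^x = 1.7 * 28^0.71 = 1.7 * 10.653252

18.1105 L/h


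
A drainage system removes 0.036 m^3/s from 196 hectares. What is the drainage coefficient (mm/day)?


DC = Q * 86400 / (A * 10000) * 1000
DC = 0.036 * 86400 / (196 * 10000) * 1000
DC = 3110400.0000 / 1960000

1.5869 mm/day


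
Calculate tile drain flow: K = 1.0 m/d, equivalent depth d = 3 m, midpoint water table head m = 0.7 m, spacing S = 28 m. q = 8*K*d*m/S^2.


q = 8*K*d*m/S^2
q = 8*1.0*3*0.7/28^2
q = 16.8000 / 784

0.0214 m/d


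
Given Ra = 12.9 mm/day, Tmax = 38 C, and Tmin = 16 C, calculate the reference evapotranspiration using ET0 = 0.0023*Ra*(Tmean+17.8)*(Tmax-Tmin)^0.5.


Tmean = (Tmax + Tmin)/2 = (38 + 16)/2 = 27.0
ET0 = 0.0023 * 12.9 * (27.0 + 17.8) * sqrt(38 - 16)
ET0 = 0.0023 * 12.9 * 44.8 * 4.690416

6.2346 mm/day


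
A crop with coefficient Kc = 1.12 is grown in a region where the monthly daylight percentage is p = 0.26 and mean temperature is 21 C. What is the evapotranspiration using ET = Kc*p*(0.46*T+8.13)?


ET = Kc * p * (0.46*T + 8.13)
ET = 1.12 * 0.26 * (0.46*21 + 8.13)
ET = 1.12 * 0.26 * 17.7900

5.1804 mm/day


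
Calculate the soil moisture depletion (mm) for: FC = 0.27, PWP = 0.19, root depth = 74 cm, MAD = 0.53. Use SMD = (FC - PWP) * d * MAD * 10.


SMD = (FC - PWP) * d * MAD * 10
SMD = (0.27 - 0.19) * 74 * 0.53 * 10
SMD = 0.0800 * 74 * 0.53 * 10

31.3760 mm


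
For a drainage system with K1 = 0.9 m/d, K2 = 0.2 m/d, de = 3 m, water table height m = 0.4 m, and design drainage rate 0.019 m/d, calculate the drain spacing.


S^2 = 8*K2*de*m/q + 4*K1*m^2/q
S^2 = 8*0.2*3*0.4/0.019 + 4*0.9*0.4^2/0.019
S = sqrt(131.3684)

11.4616 m


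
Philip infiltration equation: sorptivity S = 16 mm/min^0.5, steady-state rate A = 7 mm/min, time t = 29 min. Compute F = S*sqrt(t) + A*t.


F = S*sqrt(t) + A*t
F = 16*sqrt(29) + 7*29
F = 16*5.385165 + 203

289.1626 mm


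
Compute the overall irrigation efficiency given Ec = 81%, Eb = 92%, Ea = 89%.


Ec = 0.81, Eb = 0.92, Ea = 0.89
E = 0.81 * 0.92 * 0.89 * 100 = 66.3228%

66.3228 %


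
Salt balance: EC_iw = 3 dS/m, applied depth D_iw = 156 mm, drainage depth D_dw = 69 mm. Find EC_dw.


EC_dw = EC_iw * D_iw / D_dw
EC_dw = 3 * 156 / 69
EC_dw = 468 / 69

6.7826 dS/m


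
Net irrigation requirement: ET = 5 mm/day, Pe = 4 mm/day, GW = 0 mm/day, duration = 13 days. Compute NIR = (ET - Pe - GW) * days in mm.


Daily deficit = ET - Pe - GW = 5 - 4 - 0 = 1 mm/day
NIR = 1 * 13 = 13 mm

13.0000 mm


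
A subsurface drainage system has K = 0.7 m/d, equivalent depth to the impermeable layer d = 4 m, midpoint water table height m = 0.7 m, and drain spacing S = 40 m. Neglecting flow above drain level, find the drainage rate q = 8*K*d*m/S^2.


q = 8*K*d*m/S^2
q = 8*0.7*4*0.7/40^2
q = 15.6800 / 1600

0.0098 m/d


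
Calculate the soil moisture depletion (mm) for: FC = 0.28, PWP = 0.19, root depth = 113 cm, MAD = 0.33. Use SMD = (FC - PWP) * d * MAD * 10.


SMD = (FC - PWP) * d * MAD * 10
SMD = (0.28 - 0.19) * 113 * 0.33 * 10
SMD = 0.0900 * 113 * 0.33 * 10

33.5610 mm


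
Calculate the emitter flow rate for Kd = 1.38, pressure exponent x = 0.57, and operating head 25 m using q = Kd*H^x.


q = Kd * H^x = 1.38 * 25^0.57 = 1.38 * 6.263626

8.6438 L/h


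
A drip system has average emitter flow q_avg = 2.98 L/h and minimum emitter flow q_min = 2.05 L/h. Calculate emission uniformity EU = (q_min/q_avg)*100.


EU = (q_min/q_avg)*100 = (2.05/2.98)*100 = 68.7919%

68.7919 %


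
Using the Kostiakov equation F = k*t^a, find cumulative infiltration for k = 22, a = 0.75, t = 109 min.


F = k * t^a = 22 * 109^0.75
F = 22 * 33.734158

742.1515 mm


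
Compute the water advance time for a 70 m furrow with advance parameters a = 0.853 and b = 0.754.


t = (L/a)^(1/b)
t = (70/0.853)^(1/0.754)
t = 82.063306^(1/0.754)

345.6680 min


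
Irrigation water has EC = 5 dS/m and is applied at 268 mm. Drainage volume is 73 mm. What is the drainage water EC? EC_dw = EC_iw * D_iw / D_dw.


EC_dw = EC_iw * D_iw / D_dw
EC_dw = 5 * 268 / 73
EC_dw = 1340 / 73

18.3562 dS/m


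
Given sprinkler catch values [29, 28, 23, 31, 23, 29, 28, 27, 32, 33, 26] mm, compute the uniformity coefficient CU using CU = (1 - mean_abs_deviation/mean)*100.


mean = 28.090909 mm
MAD = 2.462810 mm
CU = (1 - 2.462810/28.090909)*100

91.2327 %


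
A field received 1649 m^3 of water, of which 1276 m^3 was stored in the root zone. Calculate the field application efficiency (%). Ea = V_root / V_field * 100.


Ea = V_root / V_field * 100 = 1276 / 1649 * 100 = 77.3802%

77.3802 %


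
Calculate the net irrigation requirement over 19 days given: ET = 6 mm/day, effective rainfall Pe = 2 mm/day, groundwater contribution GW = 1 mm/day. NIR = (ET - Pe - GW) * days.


Daily deficit = ET - Pe - GW = 6 - 2 - 1 = 3 mm/day
NIR = 3 * 19 = 57 mm

57.0000 mm


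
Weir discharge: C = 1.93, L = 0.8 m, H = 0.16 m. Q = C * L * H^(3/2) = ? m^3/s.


Q = C * L * H^(3/2) = 1.93 * 0.8 * 0.16^1.5 = 1.93 * 0.8 * 0.064000

0.0988 m^3/s


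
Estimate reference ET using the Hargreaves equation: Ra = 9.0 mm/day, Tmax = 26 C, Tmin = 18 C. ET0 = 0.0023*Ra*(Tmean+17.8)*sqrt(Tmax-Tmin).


Tmean = (Tmax + Tmin)/2 = (26 + 18)/2 = 22.0
ET0 = 0.0023 * 9.0 * (22.0 + 17.8) * sqrt(26 - 18)
ET0 = 0.0023 * 9.0 * 39.8 * 2.828427

2.3302 mm/day


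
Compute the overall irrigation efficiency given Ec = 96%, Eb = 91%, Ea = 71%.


Ec = 0.96, Eb = 0.91, Ea = 0.71
E = 0.96 * 0.91 * 0.71 * 100 = 62.0256%

62.0256 %


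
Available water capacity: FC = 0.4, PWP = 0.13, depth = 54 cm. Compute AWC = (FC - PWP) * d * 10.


AWC = (FC - PWP) * d * 10
AWC = (0.4 - 0.13) * 54 * 10
AWC = 0.2700 * 54 * 10

145.8000 mm


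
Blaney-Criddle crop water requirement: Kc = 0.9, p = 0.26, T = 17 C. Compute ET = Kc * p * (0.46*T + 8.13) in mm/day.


ET = Kc * p * (0.46*T + 8.13)
ET = 0.9 * 0.26 * (0.46*17 + 8.13)
ET = 0.9 * 0.26 * 15.9500

3.7323 mm/day


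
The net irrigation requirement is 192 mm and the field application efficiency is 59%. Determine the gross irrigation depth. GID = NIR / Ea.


Ea = 59% = 0.59
GID = NIR / Ea = 192 / 0.59 = 325.4237 mm

325.4237 mm


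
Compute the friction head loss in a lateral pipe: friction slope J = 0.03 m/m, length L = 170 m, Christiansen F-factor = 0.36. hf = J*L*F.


hf = J * L * F = 0.03 * 170 * 0.36 = 1.8360 m

1.8360 m


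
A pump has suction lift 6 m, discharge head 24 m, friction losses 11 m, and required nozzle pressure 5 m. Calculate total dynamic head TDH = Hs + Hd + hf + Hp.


TDH = Hs + Hd + hf + Hp = 6 + 24 + 11 + 5 = 46

46 m


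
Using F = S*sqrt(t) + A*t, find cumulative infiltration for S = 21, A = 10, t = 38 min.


F = S*sqrt(t) + A*t
F = 21*sqrt(38) + 10*38
F = 21*6.164414 + 380

509.4527 mm


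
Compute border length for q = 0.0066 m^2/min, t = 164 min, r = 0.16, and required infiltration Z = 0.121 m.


L = q*t/((1+r)*Z)
L = 0.0066*164/((1+0.16)*0.121)
L = 1.0824/0.14036

7.7116 m


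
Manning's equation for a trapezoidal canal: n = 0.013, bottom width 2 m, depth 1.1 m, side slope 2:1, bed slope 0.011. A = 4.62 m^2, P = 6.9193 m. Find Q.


R = A/P = 4.62/6.9193 = 0.667698
Q = (1/0.013) * 4.62 * 0.667698^(2/3) * 0.011^0.5

28.4740 m^3/s


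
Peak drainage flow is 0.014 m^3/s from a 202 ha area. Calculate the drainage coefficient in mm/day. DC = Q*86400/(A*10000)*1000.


DC = Q * 86400 / (A * 10000) * 1000
DC = 0.014 * 86400 / (202 * 10000) * 1000
DC = 1209600.0000 / 2020000

0.5988 mm/day


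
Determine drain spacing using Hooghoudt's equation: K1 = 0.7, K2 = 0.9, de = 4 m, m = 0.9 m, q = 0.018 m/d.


S^2 = 8*K2*de*m/q + 4*K1*m^2/q
S^2 = 8*0.9*4*0.9/0.018 + 4*0.7*0.9^2/0.018
S = sqrt(1566.0000)

39.5727 m


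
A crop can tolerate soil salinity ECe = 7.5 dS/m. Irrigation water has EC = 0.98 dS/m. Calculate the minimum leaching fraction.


LR = ECiw / (5*ECe - ECiw)
LR = 0.98 / (5*7.5 - 0.98)
LR = 0.98 / 36.5200

0.0268


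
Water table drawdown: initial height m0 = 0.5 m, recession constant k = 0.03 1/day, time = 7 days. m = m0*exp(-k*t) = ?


m = m0 * exp(-k*t)
m = 0.5 * exp(-0.03 * 7)
m = 0.5 * exp(-0.2100)

0.4053 m


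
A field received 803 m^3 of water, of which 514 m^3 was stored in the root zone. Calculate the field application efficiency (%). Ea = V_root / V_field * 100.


Ea = V_root / V_field * 100 = 514 / 803 * 100 = 64.0100%

64.0100 %


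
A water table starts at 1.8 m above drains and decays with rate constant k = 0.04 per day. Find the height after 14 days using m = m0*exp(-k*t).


m = m0 * exp(-k*t)
m = 1.8 * exp(-0.04 * 14)
m = 1.8 * exp(-0.5600)

1.0282 m


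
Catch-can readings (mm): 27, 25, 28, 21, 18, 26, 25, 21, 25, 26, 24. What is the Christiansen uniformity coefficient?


mean = 24.181818 mm
MAD = 2.314050 mm
CU = (1 - 2.314050/24.181818)*100

90.4306 %


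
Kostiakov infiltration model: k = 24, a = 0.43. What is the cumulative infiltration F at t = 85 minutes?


F = k * t^a = 24 * 85^0.43
F = 24 * 6.755386

162.1293 mm


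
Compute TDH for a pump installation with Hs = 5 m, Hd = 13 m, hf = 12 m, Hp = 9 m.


TDH = Hs + Hd + hf + Hp = 5 + 13 + 12 + 9 = 39

39 m


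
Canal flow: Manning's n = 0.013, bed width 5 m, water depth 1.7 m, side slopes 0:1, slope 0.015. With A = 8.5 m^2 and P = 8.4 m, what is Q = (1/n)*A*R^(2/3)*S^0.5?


R = A/P = 8.5/8.4 = 1.011905
Q = (1/0.013) * 8.5 * 1.011905^(2/3) * 0.015^0.5

80.7138 m^3/s


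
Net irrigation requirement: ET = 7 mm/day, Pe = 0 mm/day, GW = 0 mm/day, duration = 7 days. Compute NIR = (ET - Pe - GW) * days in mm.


Daily deficit = ET - Pe - GW = 7 - 0 - 0 = 7 mm/day
NIR = 7 * 7 = 49 mm

49.0000 mm


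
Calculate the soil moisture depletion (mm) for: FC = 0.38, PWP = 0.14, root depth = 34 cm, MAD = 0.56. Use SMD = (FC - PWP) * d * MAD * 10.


SMD = (FC - PWP) * d * MAD * 10
SMD = (0.38 - 0.14) * 34 * 0.56 * 10
SMD = 0.2400 * 34 * 0.56 * 10

45.6960 mm


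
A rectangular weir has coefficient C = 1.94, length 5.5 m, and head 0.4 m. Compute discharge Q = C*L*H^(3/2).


Q = C * L * H^(3/2) = 1.94 * 5.5 * 0.4^1.5 = 1.94 * 5.5 * 0.252982

2.6993 m^3/s


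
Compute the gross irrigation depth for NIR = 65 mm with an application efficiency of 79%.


Ea = 79% = 0.79
GID = NIR / Ea = 65 / 0.79 = 82.2785 mm

82.2785 mm


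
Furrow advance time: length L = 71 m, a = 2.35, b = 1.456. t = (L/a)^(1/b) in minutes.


t = (L/a)^(1/b)
t = (71/2.35)^(1/1.456)
t = 30.212766^(1/1.456)

10.3900 min


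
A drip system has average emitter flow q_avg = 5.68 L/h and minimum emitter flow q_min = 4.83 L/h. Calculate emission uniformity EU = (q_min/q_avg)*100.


EU = (q_min/q_avg)*100 = (4.83/5.68)*100 = 85.0352%

85.0352 %


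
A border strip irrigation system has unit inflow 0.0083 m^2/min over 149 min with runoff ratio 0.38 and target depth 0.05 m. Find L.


L = q*t/((1+r)*Z)
L = 0.0083*149/((1+0.38)*0.05)
L = 1.2367/0.069

17.9232 m


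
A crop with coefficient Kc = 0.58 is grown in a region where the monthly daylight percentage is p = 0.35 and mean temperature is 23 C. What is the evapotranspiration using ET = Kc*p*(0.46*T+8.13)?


ET = Kc * p * (0.46*T + 8.13)
ET = 0.58 * 0.35 * (0.46*23 + 8.13)
ET = 0.58 * 0.35 * 18.7100

3.7981 mm/day


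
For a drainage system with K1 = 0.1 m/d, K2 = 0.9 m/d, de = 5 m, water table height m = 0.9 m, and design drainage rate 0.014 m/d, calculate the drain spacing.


S^2 = 8*K2*de*m/q + 4*K1*m^2/q
S^2 = 8*0.9*5*0.9/0.014 + 4*0.1*0.9^2/0.014
S = sqrt(2337.4286)

48.3470 m


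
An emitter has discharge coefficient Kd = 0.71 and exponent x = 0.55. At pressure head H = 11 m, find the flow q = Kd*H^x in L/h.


q = Kd * H^x = 0.71 * 11^0.55 = 0.71 * 3.739091

2.6548 L/h


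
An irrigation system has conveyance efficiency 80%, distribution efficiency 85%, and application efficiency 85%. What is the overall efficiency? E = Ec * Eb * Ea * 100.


Ec = 0.8, Eb = 0.85, Ea = 0.85
E = 0.8 * 0.85 * 0.85 * 100 = 57.8000%

57.8000 %


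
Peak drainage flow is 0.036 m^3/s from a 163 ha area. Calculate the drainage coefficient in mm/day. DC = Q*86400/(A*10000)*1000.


DC = Q * 86400 / (A * 10000) * 1000
DC = 0.036 * 86400 / (163 * 10000) * 1000
DC = 3110400.0000 / 1630000

1.9082 mm/day


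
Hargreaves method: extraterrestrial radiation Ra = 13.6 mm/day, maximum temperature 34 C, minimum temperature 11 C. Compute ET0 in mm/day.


Tmean = (Tmax + Tmin)/2 = (34 + 11)/2 = 22.5
ET0 = 0.0023 * 13.6 * (22.5 + 17.8) * sqrt(34 - 11)
ET0 = 0.0023 * 13.6 * 40.3 * 4.795832

6.0455 mm/day


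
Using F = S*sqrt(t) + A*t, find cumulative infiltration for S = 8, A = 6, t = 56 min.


F = S*sqrt(t) + A*t
F = 8*sqrt(56) + 6*56
F = 8*7.483315 + 336

395.8665 mm


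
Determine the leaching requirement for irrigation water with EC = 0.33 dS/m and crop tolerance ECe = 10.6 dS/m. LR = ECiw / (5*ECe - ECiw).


LR = ECiw / (5*ECe - ECiw)
LR = 0.33 / (5*10.6 - 0.33)
LR = 0.33 / 52.6700

0.0063


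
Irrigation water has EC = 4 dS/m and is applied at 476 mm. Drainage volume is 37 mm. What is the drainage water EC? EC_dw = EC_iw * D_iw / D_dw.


EC_dw = EC_iw * D_iw / D_dw
EC_dw = 4 * 476 / 37
EC_dw = 1904 / 37

51.4595 dS/m


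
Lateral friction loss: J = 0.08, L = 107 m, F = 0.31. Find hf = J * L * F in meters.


hf = J * L * F = 0.08 * 107 * 0.31 = 2.6536 m

2.6536 m


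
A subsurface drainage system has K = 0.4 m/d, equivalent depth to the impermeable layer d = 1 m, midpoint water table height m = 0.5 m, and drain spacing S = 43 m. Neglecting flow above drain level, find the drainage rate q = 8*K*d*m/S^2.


q = 8*K*d*m/S^2
q = 8*0.4*1*0.5/43^2
q = 1.6000 / 1849

8.6533e-04 m/d


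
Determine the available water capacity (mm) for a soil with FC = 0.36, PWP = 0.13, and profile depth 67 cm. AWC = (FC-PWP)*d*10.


AWC = (FC - PWP) * d * 10
AWC = (0.36 - 0.13) * 67 * 10
AWC = 0.2300 * 67 * 10

154.1000 mm


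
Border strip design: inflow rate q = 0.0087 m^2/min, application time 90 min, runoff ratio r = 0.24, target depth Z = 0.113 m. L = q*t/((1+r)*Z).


L = q*t/((1+r)*Z)
L = 0.0087*90/((1+0.24)*0.113)
L = 0.783/0.14012

5.5881 m


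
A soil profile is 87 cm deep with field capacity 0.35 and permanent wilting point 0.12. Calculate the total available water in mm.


AWC = (FC - PWP) * d * 10
AWC = (0.35 - 0.12) * 87 * 10
AWC = 0.2300 * 87 * 10

200.1000 mm


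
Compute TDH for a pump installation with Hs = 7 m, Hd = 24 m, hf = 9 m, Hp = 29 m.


TDH = Hs + Hd + hf + Hp = 7 + 24 + 9 + 29 = 69

69 m


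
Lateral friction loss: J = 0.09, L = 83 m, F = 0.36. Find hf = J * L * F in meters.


hf = J * L * F = 0.09 * 83 * 0.36 = 2.6892 m

2.6892 m


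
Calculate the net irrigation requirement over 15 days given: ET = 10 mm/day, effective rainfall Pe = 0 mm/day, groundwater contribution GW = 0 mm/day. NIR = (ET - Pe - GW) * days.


Daily deficit = ET - Pe - GW = 10 - 0 - 0 = 10 mm/day
NIR = 10 * 15 = 150 mm

150.0000 mm


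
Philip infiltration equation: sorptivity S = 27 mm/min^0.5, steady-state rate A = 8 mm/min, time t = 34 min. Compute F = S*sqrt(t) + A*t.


F = S*sqrt(t) + A*t
F = 27*sqrt(34) + 8*34
F = 27*5.830952 + 272

429.4357 mm


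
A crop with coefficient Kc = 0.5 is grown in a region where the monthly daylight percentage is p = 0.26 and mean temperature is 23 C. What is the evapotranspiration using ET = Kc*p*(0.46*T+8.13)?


ET = Kc * p * (0.46*T + 8.13)
ET = 0.5 * 0.26 * (0.46*23 + 8.13)
ET = 0.5 * 0.26 * 18.7100

2.4323 mm/day


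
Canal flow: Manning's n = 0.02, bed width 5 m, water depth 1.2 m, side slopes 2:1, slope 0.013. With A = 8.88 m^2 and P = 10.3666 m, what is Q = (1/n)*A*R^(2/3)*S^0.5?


R = A/P = 8.88/10.3666 = 0.856597
Q = (1/0.02) * 8.88 * 0.856597^(2/3) * 0.013^0.5

45.6603 m^3/s


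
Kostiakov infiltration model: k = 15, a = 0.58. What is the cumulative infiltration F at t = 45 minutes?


F = k * t^a = 15 * 45^0.58
F = 15 * 9.096268

136.4440 mm


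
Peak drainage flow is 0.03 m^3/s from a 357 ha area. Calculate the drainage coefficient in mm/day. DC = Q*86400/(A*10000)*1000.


DC = Q * 86400 / (A * 10000) * 1000
DC = 0.03 * 86400 / (357 * 10000) * 1000
DC = 2592000.0000 / 3570000

0.7261 mm/day


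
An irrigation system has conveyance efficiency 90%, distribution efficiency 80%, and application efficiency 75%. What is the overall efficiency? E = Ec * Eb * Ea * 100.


Ec = 0.9, Eb = 0.8, Ea = 0.75
E = 0.9 * 0.8 * 0.75 * 100 = 54.0000%

54.0000 %


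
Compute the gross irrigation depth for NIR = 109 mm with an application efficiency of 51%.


Ea = 51% = 0.51
GID = NIR / Ea = 109 / 0.51 = 213.7255 mm

213.7255 mm


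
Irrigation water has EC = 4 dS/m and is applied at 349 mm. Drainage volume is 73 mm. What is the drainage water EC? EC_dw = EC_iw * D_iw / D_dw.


EC_dw = EC_iw * D_iw / D_dw
EC_dw = 4 * 349 / 73
EC_dw = 1396 / 73

19.1233 dS/m


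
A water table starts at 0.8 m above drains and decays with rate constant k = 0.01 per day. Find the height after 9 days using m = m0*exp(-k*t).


m = m0 * exp(-k*t)
m = 0.8 * exp(-0.01 * 9)
m = 0.8 * exp(-0.0900)

0.7311 m


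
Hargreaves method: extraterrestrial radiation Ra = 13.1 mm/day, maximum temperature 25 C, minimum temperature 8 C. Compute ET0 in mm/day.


Tmean = (Tmax + Tmin)/2 = (25 + 8)/2 = 16.5
ET0 = 0.0023 * 13.1 * (16.5 + 17.8) * sqrt(25 - 8)
ET0 = 0.0023 * 13.1 * 34.3 * 4.123106

4.2611 mm/day


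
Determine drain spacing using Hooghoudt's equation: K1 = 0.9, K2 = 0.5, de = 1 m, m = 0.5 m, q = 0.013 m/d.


S^2 = 8*K2*de*m/q + 4*K1*m^2/q
S^2 = 8*0.5*1*0.5/0.013 + 4*0.9*0.5^2/0.013
S = sqrt(223.0769)

14.9358 m


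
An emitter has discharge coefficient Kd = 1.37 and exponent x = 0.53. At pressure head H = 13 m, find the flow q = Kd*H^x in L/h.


q = Kd * H^x = 1.37 * 13^0.53 = 1.37 * 3.893946

5.3347 L/h


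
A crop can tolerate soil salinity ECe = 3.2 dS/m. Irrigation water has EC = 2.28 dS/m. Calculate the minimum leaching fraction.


LR = ECiw / (5*ECe - ECiw)
LR = 2.28 / (5*3.2 - 2.28)
LR = 2.28 / 13.7200

0.1662


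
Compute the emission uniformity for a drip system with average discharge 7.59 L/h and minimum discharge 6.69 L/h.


EU = (q_min/q_avg)*100 = (6.69/7.59)*100 = 88.1423%

88.1423 %


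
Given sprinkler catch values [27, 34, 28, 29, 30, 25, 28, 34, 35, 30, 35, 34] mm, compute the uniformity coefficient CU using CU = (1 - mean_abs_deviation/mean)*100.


mean = 30.750000 mm
MAD = 3.041667 mm
CU = (1 - 3.041667/30.750000)*100

90.1084 %


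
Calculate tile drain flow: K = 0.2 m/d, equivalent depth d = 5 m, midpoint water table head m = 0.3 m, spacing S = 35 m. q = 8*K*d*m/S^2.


q = 8*K*d*m/S^2
q = 8*0.2*5*0.3/35^2
q = 2.4000 / 1225

0.0020 m/d


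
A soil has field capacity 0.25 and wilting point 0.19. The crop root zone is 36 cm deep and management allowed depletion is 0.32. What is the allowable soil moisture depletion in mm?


SMD = (FC - PWP) * d * MAD * 10
SMD = (0.25 - 0.19) * 36 * 0.32 * 10
SMD = 0.0600 * 36 * 0.32 * 10

6.9120 mm


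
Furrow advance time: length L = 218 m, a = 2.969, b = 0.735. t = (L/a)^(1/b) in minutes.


t = (L/a)^(1/b)
t = (218/2.969)^(1/0.735)
t = 73.425396^(1/0.735)

345.5942 min


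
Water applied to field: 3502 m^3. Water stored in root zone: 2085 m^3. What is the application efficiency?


Ea = V_root / V_field * 100 = 2085 / 3502 * 100 = 59.5374%

59.5374 %


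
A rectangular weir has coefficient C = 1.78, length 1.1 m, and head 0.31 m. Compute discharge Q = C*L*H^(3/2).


Q = C * L * H^(3/2) = 1.78 * 1.1 * 0.31^1.5 = 1.78 * 1.1 * 0.172601

0.3380 m^3/s


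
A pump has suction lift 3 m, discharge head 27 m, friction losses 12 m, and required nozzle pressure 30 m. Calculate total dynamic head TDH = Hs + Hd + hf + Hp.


TDH = Hs + Hd + hf + Hp = 3 + 27 + 12 + 30 = 72

72 m


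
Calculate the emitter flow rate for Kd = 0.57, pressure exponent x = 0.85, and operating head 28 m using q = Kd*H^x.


q = Kd * H^x = 0.57 * 28^0.85 = 0.57 * 16.985734

9.6819 L/h
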